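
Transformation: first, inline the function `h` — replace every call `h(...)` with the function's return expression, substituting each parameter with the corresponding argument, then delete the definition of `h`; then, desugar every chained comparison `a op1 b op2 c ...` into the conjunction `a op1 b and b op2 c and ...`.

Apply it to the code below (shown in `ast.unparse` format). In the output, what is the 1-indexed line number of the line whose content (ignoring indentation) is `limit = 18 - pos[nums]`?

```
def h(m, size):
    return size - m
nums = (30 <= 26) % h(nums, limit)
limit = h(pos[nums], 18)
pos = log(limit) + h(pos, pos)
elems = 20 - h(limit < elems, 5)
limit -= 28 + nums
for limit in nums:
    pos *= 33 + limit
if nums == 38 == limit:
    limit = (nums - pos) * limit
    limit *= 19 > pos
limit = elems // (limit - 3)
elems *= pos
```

Transformed code:
nums = (30 <= 26) % (limit - nums)
limit = 18 - pos[nums]
pos = log(limit) + (pos - pos)
elems = 20 - (5 - (limit < elems))
limit -= 28 + nums
for limit in nums:
    pos *= 33 + limit
if nums == 38 and 38 == limit:
    limit = (nums - pos) * limit
    limit *= 19 > pos
limit = elems // (limit - 3)
elems *= pos

2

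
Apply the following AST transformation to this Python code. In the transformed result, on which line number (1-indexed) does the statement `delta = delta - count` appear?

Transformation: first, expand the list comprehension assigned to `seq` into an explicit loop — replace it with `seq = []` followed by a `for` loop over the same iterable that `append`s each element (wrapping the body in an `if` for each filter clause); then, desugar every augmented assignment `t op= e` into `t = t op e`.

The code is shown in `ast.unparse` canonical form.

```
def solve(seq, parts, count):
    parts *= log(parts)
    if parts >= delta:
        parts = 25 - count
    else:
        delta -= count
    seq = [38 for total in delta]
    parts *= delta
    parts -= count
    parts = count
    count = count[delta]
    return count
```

6

Transformed code:
def solve(seq, parts, count):
    parts = parts * log(parts)
    if parts >= delta:
        parts = 25 - count
    else:
        delta = delta - count
    seq = []
    for total in delta:
        seq.append(38)
    parts = parts * delta
    parts = parts - count
    parts = count
    count = count[delta]
    return count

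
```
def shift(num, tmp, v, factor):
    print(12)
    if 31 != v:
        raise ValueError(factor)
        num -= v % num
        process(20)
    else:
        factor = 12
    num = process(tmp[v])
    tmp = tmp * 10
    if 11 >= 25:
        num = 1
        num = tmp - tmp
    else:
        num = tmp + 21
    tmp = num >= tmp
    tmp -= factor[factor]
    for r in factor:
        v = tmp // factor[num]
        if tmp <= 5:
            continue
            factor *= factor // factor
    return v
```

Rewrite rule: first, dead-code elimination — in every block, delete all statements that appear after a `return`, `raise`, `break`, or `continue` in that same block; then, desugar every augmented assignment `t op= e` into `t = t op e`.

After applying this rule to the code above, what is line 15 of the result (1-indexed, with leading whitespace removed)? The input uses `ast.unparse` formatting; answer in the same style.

Transformed code:
def shift(num, tmp, v, factor):
    print(12)
    if 31 != v:
        raise ValueError(factor)
    else:
        factor = 12
    num = process(tmp[v])
    tmp = tmp * 10
    if 11 >= 25:
        num = 1
        num = tmp - tmp
    else:
        num = tmp + 21
    tmp = num >= tmp
    tmp = tmp - factor[factor]
    for r in factor:
        v = tmp // factor[num]
        if tmp <= 5:
            continue
    return v

tmp = tmp - factor[factor]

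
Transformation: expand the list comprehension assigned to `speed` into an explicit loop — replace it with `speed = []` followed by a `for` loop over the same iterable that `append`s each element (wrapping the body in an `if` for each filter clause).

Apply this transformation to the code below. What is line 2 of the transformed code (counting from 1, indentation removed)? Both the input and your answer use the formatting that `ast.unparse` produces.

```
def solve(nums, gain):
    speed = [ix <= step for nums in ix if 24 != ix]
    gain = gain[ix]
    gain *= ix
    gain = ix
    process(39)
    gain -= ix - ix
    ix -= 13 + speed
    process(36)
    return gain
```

Transformed code:
def solve(nums, gain):
    speed = []
    for nums in ix:
        if 24 != ix:
            speed.append(ix <= step)
    gain = gain[ix]
    gain *= ix
    gain = ix
    process(39)
    gain -= ix - ix
    ix -= 13 + speed
    process(36)
    return gain

speed = []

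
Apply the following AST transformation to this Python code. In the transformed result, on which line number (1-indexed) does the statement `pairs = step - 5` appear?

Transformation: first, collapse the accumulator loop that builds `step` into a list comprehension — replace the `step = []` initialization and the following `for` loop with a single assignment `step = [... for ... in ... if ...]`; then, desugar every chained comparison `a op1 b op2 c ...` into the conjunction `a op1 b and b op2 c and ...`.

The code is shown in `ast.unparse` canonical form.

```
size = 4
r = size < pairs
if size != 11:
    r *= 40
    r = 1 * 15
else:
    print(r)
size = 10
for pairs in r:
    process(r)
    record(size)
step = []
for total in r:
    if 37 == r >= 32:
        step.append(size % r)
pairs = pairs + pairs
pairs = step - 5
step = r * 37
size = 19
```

Transformed code:
size = 4
r = size < pairs
if size != 11:
    r *= 40
    r = 1 * 15
else:
    print(r)
size = 10
for pairs in r:
    process(r)
    record(size)
step = [size % r for total in r if 37 == r and r >= 32]
pairs = pairs + pairs
pairs = step - 5
step = r * 37
size = 19

14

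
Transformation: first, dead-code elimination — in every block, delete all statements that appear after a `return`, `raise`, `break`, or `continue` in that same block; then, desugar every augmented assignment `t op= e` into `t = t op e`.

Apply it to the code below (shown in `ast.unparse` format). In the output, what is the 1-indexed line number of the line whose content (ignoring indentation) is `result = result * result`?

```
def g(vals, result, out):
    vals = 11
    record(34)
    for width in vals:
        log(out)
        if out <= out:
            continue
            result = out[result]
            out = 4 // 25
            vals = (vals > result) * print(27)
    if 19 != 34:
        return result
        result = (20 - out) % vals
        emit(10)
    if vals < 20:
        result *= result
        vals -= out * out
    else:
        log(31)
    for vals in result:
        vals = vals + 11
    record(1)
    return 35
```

11

Transformed code:
def g(vals, result, out):
    vals = 11
    record(34)
    for width in vals:
        log(out)
        if out <= out:
            continue
    if 19 != 34:
        return result
    if vals < 20:
        result = result * result
        vals = vals - out * out
    else:
        log(31)
    for vals in result:
        vals = vals + 11
    record(1)
    return 35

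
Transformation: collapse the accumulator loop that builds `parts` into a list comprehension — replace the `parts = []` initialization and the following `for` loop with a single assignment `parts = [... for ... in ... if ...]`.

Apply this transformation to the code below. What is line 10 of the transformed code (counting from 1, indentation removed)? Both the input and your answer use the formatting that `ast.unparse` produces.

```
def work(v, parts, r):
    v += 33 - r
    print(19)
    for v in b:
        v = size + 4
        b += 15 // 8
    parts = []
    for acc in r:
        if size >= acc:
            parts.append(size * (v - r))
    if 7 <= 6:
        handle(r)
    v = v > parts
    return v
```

v = v > parts

Transformed code:
def work(v, parts, r):
    v += 33 - r
    print(19)
    for v in b:
        v = size + 4
        b += 15 // 8
    parts = [size * (v - r) for acc in r if size >= acc]
    if 7 <= 6:
        handle(r)
    v = v > parts
    return v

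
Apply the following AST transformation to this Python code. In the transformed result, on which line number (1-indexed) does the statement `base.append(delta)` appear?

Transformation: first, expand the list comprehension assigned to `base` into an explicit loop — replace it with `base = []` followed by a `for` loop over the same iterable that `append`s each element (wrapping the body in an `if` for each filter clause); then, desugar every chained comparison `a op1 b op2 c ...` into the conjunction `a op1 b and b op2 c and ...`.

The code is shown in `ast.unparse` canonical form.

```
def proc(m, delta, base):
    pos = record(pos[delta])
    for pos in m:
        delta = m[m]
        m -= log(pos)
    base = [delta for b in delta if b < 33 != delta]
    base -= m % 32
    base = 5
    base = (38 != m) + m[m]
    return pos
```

Transformed code:
def proc(m, delta, base):
    pos = record(pos[delta])
    for pos in m:
        delta = m[m]
        m -= log(pos)
    base = []
    for b in delta:
        if b < 33 and 33 != delta:
            base.append(delta)
    base -= m % 32
    base = 5
    base = (38 != m) + m[m]
    return pos

9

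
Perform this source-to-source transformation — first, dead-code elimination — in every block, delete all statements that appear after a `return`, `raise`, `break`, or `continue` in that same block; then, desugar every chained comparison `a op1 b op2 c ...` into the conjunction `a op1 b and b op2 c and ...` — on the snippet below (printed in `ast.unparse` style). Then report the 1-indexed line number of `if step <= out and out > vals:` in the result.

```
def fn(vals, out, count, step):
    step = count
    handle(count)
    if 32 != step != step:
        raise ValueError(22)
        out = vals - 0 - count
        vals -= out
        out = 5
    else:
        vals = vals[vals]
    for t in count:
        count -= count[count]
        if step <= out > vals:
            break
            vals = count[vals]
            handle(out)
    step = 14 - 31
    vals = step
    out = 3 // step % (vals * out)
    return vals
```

10

Transformed code:
def fn(vals, out, count, step):
    step = count
    handle(count)
    if 32 != step and step != step:
        raise ValueError(22)
    else:
        vals = vals[vals]
    for t in count:
        count -= count[count]
        if step <= out and out > vals:
            break
    step = 14 - 31
    vals = step
    out = 3 // step % (vals * out)
    return vals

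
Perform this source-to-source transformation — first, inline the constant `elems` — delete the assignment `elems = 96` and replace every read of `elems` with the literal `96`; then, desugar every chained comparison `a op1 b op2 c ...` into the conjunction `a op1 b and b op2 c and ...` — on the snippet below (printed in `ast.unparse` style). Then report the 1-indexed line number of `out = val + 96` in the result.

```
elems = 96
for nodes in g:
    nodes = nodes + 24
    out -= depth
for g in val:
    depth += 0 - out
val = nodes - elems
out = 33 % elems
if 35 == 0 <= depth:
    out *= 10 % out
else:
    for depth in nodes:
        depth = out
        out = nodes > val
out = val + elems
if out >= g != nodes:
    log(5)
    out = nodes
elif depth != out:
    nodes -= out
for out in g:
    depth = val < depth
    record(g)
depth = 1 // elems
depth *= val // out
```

Transformed code:
for nodes in g:
    nodes = nodes + 24
    out -= depth
for g in val:
    depth += 0 - out
val = nodes - 96
out = 33 % 96
if 35 == 0 and 0 <= depth:
    out *= 10 % out
else:
    for depth in nodes:
        depth = out
        out = nodes > val
out = val + 96
if out >= g and g != nodes:
    log(5)
    out = nodes
elif depth != out:
    nodes -= out
for out in g:
    depth = val < depth
    record(g)
depth = 1 // 96
depth *= val // out

14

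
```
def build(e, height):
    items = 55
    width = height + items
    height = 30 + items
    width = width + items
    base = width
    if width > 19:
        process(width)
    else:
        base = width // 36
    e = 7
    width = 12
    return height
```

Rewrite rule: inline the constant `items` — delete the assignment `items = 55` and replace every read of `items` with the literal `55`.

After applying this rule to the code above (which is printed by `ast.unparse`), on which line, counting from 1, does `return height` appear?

12

Transformed code:
def build(e, height):
    width = height + 55
    height = 30 + 55
    width = width + 55
    base = width
    if width > 19:
        process(width)
    else:
        base = width // 36
    e = 7
    width = 12
    return height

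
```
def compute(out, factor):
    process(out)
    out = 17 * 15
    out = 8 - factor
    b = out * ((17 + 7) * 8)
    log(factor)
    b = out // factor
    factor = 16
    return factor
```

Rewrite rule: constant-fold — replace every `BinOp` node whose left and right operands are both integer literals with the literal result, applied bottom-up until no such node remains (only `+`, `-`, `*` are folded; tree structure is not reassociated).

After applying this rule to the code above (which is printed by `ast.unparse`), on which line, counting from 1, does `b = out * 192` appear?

5

Transformed code:
def compute(out, factor):
    process(out)
    out = 255
    out = 8 - factor
    b = out * 192
    log(factor)
    b = out // factor
    factor = 16
    return factor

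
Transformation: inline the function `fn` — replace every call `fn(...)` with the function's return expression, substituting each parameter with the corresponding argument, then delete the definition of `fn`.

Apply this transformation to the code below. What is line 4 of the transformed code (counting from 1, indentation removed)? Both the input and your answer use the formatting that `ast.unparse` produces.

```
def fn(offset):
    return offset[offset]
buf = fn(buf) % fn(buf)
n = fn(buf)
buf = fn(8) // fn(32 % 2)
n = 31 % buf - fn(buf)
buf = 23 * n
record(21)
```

n = 31 % buf - buf[buf]

Transformed code:
buf = buf[buf] % buf[buf]
n = buf[buf]
buf = 8[8] // (32 % 2)[32 % 2]
n = 31 % buf - buf[buf]
buf = 23 * n
record(21)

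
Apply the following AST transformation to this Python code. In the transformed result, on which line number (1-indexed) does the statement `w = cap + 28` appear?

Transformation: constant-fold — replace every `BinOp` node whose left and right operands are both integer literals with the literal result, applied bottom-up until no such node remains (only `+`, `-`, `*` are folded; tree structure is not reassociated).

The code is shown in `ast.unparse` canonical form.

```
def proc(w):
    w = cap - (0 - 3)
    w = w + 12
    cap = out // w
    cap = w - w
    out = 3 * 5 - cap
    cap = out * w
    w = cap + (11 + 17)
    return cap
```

8

Transformed code:
def proc(w):
    w = cap - -3
    w = w + 12
    cap = out // w
    cap = w - w
    out = 15 - cap
    cap = out * w
    w = cap + 28
    return cap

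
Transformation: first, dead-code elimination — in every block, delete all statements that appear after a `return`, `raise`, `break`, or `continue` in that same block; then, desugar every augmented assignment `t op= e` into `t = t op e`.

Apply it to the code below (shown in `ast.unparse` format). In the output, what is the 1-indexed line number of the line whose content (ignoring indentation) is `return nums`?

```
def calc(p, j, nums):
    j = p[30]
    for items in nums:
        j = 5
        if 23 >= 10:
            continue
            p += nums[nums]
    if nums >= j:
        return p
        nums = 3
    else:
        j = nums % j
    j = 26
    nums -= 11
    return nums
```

13

Transformed code:
def calc(p, j, nums):
    j = p[30]
    for items in nums:
        j = 5
        if 23 >= 10:
            continue
    if nums >= j:
        return p
    else:
        j = nums % j
    j = 26
    nums = nums - 11
    return nums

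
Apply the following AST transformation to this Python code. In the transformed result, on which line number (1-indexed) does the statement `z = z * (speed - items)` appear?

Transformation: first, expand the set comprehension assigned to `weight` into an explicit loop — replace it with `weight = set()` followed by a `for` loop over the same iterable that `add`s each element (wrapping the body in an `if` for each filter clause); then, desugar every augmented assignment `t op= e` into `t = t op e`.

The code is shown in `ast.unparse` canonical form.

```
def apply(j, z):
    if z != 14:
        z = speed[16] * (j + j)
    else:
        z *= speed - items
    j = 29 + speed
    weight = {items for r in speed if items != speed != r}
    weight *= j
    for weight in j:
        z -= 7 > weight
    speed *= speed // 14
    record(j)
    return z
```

Transformed code:
def apply(j, z):
    if z != 14:
        z = speed[16] * (j + j)
    else:
        z = z * (speed - items)
    j = 29 + speed
    weight = set()
    for r in speed:
        if items != speed != r:
            weight.add(items)
    weight = weight * j
    for weight in j:
        z = z - (7 > weight)
    speed = speed * (speed // 14)
    record(j)
    return z

5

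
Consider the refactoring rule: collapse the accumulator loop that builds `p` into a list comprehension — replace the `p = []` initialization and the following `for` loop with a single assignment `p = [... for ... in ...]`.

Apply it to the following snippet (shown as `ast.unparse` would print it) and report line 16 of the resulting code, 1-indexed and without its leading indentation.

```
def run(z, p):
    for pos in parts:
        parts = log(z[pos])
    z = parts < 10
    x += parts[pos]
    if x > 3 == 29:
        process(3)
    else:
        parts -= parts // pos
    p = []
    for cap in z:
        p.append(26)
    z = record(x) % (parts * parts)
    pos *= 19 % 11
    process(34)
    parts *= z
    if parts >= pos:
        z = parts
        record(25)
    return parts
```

Transformed code:
def run(z, p):
    for pos in parts:
        parts = log(z[pos])
    z = parts < 10
    x += parts[pos]
    if x > 3 == 29:
        process(3)
    else:
        parts -= parts // pos
    p = [26 for cap in z]
    z = record(x) % (parts * parts)
    pos *= 19 % 11
    process(34)
    parts *= z
    if parts >= pos:
        z = parts
        record(25)
    return parts

z = parts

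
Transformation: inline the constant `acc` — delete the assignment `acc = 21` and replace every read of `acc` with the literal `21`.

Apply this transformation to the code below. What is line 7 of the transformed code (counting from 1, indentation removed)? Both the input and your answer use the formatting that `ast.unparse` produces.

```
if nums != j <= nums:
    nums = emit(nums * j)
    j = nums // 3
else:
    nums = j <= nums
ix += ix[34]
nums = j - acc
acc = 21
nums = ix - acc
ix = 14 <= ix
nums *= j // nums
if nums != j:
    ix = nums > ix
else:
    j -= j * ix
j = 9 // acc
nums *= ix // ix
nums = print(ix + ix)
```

Transformed code:
if nums != j <= nums:
    nums = emit(nums * j)
    j = nums // 3
else:
    nums = j <= nums
ix += ix[34]
nums = j - 21
nums = ix - 21
ix = 14 <= ix
nums *= j // nums
if nums != j:
    ix = nums > ix
else:
    j -= j * ix
j = 9 // 21
nums *= ix // ix
nums = print(ix + ix)

nums = j - 21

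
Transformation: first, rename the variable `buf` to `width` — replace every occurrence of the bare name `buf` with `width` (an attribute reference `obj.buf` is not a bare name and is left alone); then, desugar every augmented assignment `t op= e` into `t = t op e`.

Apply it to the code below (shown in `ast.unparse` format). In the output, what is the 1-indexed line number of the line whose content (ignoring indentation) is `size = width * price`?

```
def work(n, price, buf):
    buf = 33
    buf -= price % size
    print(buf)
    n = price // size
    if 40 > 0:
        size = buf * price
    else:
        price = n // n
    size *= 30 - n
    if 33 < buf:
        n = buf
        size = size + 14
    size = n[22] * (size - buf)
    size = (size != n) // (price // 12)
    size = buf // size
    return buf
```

Transformed code:
def work(n, price, width):
    width = 33
    width = width - price % size
    print(width)
    n = price // size
    if 40 > 0:
        size = width * price
    else:
        price = n // n
    size = size * (30 - n)
    if 33 < width:
        n = width
        size = size + 14
    size = n[22] * (size - width)
    size = (size != n) // (price // 12)
    size = width // size
    return width

7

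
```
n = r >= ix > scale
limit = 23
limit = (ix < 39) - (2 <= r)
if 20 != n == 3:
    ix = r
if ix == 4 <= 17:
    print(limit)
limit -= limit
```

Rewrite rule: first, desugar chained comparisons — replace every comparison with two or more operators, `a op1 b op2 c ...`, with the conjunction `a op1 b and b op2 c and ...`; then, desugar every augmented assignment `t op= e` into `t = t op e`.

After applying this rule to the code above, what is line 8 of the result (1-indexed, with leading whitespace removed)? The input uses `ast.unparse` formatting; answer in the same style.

Transformed code:
n = r >= ix and ix > scale
limit = 23
limit = (ix < 39) - (2 <= r)
if 20 != n and n == 3:
    ix = r
if ix == 4 and 4 <= 17:
    print(limit)
limit = limit - limit

limit = limit - limit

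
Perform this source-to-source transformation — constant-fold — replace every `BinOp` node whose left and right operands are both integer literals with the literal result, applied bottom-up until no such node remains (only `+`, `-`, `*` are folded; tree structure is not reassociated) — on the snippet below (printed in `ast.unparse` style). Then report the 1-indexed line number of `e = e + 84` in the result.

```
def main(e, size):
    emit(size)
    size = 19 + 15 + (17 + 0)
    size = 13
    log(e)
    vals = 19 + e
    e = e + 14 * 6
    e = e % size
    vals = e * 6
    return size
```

Transformed code:
def main(e, size):
    emit(size)
    size = 51
    size = 13
    log(e)
    vals = 19 + e
    e = e + 84
    e = e % size
    vals = e * 6
    return size

7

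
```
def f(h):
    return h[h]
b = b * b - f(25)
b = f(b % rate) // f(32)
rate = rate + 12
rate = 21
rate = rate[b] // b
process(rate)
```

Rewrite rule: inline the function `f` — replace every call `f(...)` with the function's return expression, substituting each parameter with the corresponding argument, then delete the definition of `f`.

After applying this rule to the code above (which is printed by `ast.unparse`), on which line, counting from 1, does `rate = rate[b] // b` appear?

Transformed code:
b = b * b - 25[25]
b = (b % rate)[b % rate] // 32[32]
rate = rate + 12
rate = 21
rate = rate[b] // b
process(rate)

5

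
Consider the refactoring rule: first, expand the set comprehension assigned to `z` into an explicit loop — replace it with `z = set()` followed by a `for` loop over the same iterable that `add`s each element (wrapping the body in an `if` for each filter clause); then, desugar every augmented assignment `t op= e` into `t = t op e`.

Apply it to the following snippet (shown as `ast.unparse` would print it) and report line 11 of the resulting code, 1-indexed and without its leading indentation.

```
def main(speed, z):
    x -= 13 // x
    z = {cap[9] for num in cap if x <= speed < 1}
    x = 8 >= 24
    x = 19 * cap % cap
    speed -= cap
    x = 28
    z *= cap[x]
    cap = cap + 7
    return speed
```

Transformed code:
def main(speed, z):
    x = x - 13 // x
    z = set()
    for num in cap:
        if x <= speed < 1:
            z.add(cap[9])
    x = 8 >= 24
    x = 19 * cap % cap
    speed = speed - cap
    x = 28
    z = z * cap[x]
    cap = cap + 7
    return speed

z = z * cap[x]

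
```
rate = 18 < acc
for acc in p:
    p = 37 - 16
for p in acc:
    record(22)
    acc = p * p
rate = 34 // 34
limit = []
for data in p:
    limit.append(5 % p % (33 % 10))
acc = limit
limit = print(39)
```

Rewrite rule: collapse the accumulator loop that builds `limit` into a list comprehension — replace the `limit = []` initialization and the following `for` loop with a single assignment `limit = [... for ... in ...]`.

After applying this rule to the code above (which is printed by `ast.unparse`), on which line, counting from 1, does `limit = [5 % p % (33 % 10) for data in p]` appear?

8

Transformed code:
rate = 18 < acc
for acc in p:
    p = 37 - 16
for p in acc:
    record(22)
    acc = p * p
rate = 34 // 34
limit = [5 % p % (33 % 10) for data in p]
acc = limit
limit = print(39)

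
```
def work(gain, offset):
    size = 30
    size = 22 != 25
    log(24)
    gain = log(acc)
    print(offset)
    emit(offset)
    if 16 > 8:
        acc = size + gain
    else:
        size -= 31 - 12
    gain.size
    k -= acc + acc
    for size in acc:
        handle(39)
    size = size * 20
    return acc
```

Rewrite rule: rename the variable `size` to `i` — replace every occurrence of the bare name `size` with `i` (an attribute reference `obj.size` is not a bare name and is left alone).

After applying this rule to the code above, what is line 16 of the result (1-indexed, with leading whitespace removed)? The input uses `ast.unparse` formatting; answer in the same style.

i = i * 20

Transformed code:
def work(gain, offset):
    i = 30
    i = 22 != 25
    log(24)
    gain = log(acc)
    print(offset)
    emit(offset)
    if 16 > 8:
        acc = i + gain
    else:
        i -= 31 - 12
    gain.size
    k -= acc + acc
    for i in acc:
        handle(39)
    i = i * 20
    return acc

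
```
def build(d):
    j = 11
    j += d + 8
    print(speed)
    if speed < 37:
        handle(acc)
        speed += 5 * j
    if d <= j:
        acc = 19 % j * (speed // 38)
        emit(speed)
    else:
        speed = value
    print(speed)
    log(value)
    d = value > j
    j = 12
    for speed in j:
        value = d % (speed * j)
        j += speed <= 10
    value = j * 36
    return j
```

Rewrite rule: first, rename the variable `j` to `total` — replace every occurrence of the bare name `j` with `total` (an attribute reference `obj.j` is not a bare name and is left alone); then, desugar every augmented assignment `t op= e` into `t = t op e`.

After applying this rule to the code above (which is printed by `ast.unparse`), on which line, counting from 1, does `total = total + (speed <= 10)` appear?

19

Transformed code:
def build(d):
    total = 11
    total = total + (d + 8)
    print(speed)
    if speed < 37:
        handle(acc)
        speed = speed + 5 * total
    if d <= total:
        acc = 19 % total * (speed // 38)
        emit(speed)
    else:
        speed = value
    print(speed)
    log(value)
    d = value > total
    total = 12
    for speed in total:
        value = d % (speed * total)
        total = total + (speed <= 10)
    value = total * 36
    return total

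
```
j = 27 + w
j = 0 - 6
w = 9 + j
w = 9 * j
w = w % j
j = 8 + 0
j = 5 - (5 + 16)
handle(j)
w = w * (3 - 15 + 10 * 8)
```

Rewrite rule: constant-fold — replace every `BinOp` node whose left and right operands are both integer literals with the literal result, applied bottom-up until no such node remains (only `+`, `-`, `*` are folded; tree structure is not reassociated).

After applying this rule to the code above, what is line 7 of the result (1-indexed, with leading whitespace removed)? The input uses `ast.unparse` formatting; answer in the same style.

j = -16

Transformed code:
j = 27 + w
j = -6
w = 9 + j
w = 9 * j
w = w % j
j = 8
j = -16
handle(j)
w = w * 68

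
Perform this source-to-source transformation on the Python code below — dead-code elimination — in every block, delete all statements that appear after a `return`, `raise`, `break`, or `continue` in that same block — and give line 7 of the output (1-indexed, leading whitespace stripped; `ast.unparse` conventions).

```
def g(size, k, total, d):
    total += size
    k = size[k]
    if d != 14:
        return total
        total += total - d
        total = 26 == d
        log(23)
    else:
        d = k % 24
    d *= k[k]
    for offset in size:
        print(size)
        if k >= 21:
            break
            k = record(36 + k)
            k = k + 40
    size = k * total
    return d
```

d = k % 24

Transformed code:
def g(size, k, total, d):
    total += size
    k = size[k]
    if d != 14:
        return total
    else:
        d = k % 24
    d *= k[k]
    for offset in size:
        print(size)
        if k >= 21:
            break
    size = k * total
    return d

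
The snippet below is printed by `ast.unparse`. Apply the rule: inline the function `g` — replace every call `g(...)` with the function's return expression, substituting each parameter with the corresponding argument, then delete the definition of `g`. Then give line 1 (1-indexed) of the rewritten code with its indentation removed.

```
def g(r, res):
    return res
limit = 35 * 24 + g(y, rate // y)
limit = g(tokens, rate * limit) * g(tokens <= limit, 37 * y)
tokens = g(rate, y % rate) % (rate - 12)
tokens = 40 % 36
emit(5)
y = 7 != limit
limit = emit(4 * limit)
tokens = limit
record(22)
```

limit = 35 * 24 + rate // y

Transformed code:
limit = 35 * 24 + rate // y
limit = rate * limit * (37 * y)
tokens = y % rate % (rate - 12)
tokens = 40 % 36
emit(5)
y = 7 != limit
limit = emit(4 * limit)
tokens = limit
record(22)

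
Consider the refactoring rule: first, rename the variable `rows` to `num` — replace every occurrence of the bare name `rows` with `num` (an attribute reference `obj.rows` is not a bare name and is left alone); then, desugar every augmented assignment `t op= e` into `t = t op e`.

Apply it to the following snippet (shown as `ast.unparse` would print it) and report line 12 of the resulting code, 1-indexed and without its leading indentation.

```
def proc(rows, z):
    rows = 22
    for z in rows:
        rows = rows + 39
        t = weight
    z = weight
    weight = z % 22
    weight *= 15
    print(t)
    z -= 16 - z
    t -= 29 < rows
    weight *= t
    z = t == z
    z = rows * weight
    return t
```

Transformed code:
def proc(num, z):
    num = 22
    for z in num:
        num = num + 39
        t = weight
    z = weight
    weight = z % 22
    weight = weight * 15
    print(t)
    z = z - (16 - z)
    t = t - (29 < num)
    weight = weight * t
    z = t == z
    z = num * weight
    return t

weight = weight * t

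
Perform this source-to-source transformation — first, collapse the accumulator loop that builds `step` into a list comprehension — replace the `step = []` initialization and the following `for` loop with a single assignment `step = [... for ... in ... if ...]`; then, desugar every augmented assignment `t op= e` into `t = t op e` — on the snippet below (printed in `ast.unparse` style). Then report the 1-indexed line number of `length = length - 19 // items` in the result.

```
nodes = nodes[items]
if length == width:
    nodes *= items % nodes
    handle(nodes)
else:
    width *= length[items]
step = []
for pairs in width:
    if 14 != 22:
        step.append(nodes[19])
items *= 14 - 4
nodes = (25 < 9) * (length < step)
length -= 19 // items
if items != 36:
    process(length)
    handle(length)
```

10

Transformed code:
nodes = nodes[items]
if length == width:
    nodes = nodes * (items % nodes)
    handle(nodes)
else:
    width = width * length[items]
step = [nodes[19] for pairs in width if 14 != 22]
items = items * (14 - 4)
nodes = (25 < 9) * (length < step)
length = length - 19 // items
if items != 36:
    process(length)
    handle(length)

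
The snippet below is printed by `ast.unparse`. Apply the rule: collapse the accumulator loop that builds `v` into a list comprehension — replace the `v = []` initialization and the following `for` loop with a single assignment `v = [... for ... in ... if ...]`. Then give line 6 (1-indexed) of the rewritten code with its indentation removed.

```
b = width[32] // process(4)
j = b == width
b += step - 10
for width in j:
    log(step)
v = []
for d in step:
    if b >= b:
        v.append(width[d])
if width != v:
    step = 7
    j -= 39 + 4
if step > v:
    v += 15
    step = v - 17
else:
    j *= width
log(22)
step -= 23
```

v = [width[d] for d in step if b >= b]

Transformed code:
b = width[32] // process(4)
j = b == width
b += step - 10
for width in j:
    log(step)
v = [width[d] for d in step if b >= b]
if width != v:
    step = 7
    j -= 39 + 4
if step > v:
    v += 15
    step = v - 17
else:
    j *= width
log(22)
step -= 23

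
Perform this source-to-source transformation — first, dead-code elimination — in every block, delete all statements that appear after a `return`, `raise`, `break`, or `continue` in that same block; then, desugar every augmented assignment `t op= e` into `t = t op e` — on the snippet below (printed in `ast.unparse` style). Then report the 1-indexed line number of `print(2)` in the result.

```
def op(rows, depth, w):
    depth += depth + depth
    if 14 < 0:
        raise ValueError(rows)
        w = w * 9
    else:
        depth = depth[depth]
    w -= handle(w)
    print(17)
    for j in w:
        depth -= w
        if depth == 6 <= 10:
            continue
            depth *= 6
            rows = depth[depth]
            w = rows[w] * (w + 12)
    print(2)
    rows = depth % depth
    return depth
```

Transformed code:
def op(rows, depth, w):
    depth = depth + (depth + depth)
    if 14 < 0:
        raise ValueError(rows)
    else:
        depth = depth[depth]
    w = w - handle(w)
    print(17)
    for j in w:
        depth = depth - w
        if depth == 6 <= 10:
            continue
    print(2)
    rows = depth % depth
    return depth

13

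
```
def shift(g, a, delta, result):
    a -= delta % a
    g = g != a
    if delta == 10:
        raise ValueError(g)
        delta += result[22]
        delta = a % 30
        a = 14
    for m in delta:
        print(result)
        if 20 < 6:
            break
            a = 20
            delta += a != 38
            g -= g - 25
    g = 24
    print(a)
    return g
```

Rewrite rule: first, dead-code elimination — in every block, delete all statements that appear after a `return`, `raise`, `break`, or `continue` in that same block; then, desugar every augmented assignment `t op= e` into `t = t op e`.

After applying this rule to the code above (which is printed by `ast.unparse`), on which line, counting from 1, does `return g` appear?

Transformed code:
def shift(g, a, delta, result):
    a = a - delta % a
    g = g != a
    if delta == 10:
        raise ValueError(g)
    for m in delta:
        print(result)
        if 20 < 6:
            break
    g = 24
    print(a)
    return g

12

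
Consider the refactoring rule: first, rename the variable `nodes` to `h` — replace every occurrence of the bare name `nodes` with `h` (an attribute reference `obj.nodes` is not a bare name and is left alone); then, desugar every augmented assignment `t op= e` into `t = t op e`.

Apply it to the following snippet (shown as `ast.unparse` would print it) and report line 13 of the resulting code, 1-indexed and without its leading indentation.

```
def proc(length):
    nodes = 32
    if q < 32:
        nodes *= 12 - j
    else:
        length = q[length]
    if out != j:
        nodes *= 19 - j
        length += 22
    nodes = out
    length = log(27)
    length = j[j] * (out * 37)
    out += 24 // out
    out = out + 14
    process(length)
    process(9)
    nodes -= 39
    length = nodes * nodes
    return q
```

Transformed code:
def proc(length):
    h = 32
    if q < 32:
        h = h * (12 - j)
    else:
        length = q[length]
    if out != j:
        h = h * (19 - j)
        length = length + 22
    h = out
    length = log(27)
    length = j[j] * (out * 37)
    out = out + 24 // out
    out = out + 14
    process(length)
    process(9)
    h = h - 39
    length = h * h
    return q

out = out + 24 // out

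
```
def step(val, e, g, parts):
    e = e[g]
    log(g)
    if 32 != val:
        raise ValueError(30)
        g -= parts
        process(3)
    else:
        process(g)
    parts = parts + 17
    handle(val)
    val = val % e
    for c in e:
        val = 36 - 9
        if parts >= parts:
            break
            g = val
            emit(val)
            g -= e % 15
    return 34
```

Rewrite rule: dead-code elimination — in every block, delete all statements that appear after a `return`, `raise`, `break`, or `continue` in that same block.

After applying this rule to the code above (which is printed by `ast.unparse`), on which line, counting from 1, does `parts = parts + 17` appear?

8

Transformed code:
def step(val, e, g, parts):
    e = e[g]
    log(g)
    if 32 != val:
        raise ValueError(30)
    else:
        process(g)
    parts = parts + 17
    handle(val)
    val = val % e
    for c in e:
        val = 36 - 9
        if parts >= parts:
            break
    return 34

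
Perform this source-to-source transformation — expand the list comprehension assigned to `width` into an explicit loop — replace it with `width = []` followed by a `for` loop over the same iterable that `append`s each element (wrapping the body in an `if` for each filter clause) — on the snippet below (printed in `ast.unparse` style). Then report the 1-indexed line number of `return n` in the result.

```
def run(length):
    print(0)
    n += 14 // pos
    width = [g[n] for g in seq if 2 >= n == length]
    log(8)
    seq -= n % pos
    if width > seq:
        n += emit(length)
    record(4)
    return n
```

13

Transformed code:
def run(length):
    print(0)
    n += 14 // pos
    width = []
    for g in seq:
        if 2 >= n == length:
            width.append(g[n])
    log(8)
    seq -= n % pos
    if width > seq:
        n += emit(length)
    record(4)
    return n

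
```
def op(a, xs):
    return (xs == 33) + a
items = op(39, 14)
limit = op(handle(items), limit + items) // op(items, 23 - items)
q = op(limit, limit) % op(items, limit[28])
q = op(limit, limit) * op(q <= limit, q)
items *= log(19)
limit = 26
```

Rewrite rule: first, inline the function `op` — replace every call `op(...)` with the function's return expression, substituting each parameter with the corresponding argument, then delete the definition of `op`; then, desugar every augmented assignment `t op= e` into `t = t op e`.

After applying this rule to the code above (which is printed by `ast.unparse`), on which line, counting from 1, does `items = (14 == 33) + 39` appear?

1

Transformed code:
items = (14 == 33) + 39
limit = ((limit + items == 33) + handle(items)) // ((23 - items == 33) + items)
q = ((limit == 33) + limit) % ((limit[28] == 33) + items)
q = ((limit == 33) + limit) * ((q == 33) + (q <= limit))
items = items * log(19)
limit = 26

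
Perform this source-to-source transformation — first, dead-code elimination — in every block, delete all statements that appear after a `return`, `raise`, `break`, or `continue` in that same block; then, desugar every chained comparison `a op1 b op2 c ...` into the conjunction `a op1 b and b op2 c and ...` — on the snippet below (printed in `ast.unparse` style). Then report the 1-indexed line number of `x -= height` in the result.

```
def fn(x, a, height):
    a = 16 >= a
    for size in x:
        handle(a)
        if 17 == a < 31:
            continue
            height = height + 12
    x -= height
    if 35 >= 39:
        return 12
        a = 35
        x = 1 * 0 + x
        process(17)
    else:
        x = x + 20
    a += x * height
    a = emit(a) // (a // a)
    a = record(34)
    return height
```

7

Transformed code:
def fn(x, a, height):
    a = 16 >= a
    for size in x:
        handle(a)
        if 17 == a and a < 31:
            continue
    x -= height
    if 35 >= 39:
        return 12
    else:
        x = x + 20
    a += x * height
    a = emit(a) // (a // a)
    a = record(34)
    return height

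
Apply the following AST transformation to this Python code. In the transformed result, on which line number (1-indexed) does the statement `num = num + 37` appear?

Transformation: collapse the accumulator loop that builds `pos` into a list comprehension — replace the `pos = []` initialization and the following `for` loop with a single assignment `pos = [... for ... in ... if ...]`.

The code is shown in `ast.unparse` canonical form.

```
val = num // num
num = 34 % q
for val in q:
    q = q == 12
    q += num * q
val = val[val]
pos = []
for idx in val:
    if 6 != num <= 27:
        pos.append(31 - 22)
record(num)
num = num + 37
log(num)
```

9

Transformed code:
val = num // num
num = 34 % q
for val in q:
    q = q == 12
    q += num * q
val = val[val]
pos = [31 - 22 for idx in val if 6 != num <= 27]
record(num)
num = num + 37
log(num)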